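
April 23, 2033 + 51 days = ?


Start: April 23, 2033
Add 51 days
April 23 → May 1: 30 - 23 + 1 = 8 days (51 - 8 = 43 left)
May 1 → June 1: 31 - 1 + 1 = 31 days (43 - 31 = 12 left)
June 1 + 12 = June 13, 2033

June 13, 2033


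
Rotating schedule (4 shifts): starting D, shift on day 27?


Shifts: A, B, C, D
Start: D (index 3)
Day 27: (3 + 27 - 1) mod 4
= 29 mod 4
= 1
Index 1 → shift B

Shift B


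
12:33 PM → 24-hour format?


12:33

Input: 12:33 PM
12 PM → 12 (noon)


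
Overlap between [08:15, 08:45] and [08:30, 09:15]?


Meeting A: 495-525 (in minutes from midnight)
Meeting B: 510-555
Overlap start = max(495, 510) = 510
Overlap end = min(525, 555) = 525
Overlap = max(0, 525 - 510) = 15 min

15 minutes


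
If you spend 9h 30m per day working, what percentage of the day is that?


39.6%

Time: 570 minutes
Day: 1440 minutes
Percentage = (570/1440) × 100 ≈ 39.6%


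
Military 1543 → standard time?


3:43 PM

Hour: 15
15 - 12 = 3 → PM


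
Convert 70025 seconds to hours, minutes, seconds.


19h 27m 5s

Hours: 70025 ÷ 3600 = 19 remainder 1625
Minutes: 1625 ÷ 60 = 27 remainder 5
Seconds: 5


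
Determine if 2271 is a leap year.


Rules: divisible by 4 AND (not by 100 OR by 400)
2271 ÷ 4 = 567 remainder 3 → not divisible by 4
Not divisible by 4 → not a leap year

No


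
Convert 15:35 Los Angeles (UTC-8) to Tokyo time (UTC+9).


08:35 (next day)

Time difference = UTC+9 - UTC-8 = +17 hours
New hour = (15 + 17) mod 24
= 32 mod 24 = 8
Minutes unchanged → 08:35; 32 ≥ 24 → next day


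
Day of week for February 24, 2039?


Zeller's congruence:
q=24, m=14, k=38, j=20
h = (24 + ⌊13×15/5⌋ + 38 + ⌊38/4⌋ + ⌊20/4⌋ - 2×20) mod 7
= (24 + 39 + 38 + 9 + 5 - 40) mod 7
= 75 mod 7 = 5
h=5 → Thursday

Thursday


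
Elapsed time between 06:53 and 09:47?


2h 54m

End time in minutes: 9×60 + 47 = 587
Start time in minutes: 6×60 + 53 = 413
Difference = 587 - 413 = 174 minutes
= 2 hours 54 minutes


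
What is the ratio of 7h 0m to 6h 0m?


7:6 (1.17)

Duration 1: 420 minutes
Duration 2: 360 minutes
Ratio = 420:360
GCD = 60
Simplified = 7:6
As a decimal: 7/6 ≈ 1.17


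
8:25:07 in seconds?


Hours: 8 × 3600 = 28800
Minutes: 25 × 60 = 1500
Seconds: 7
Total = 28800 + 1500 + 7 = 30307

30307 seconds


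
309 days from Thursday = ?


Start: Thursday (index 3)
(3 + 309) mod 7
= 312 mod 7
= 4
Index 4 → Friday

Friday


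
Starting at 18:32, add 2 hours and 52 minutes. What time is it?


21:24

Start: 1112 minutes from midnight
Add: 172 minutes
Total: 1284 minutes
Hours: 1284 ÷ 60 = 21 remainder 24


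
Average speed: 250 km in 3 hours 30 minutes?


71.4 km/h

Distance: 250 km
Time: 3h 30m = 210 min = 210/60 = 7/2 hours
Speed = 250 ÷ (7/2) = 250 × 2 / 7 = 500/7 ≈ 71.4 km/h


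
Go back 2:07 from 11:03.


08:56

Start: 663 minutes from midnight
Subtract: 127 minutes
Remaining: 663 - 127 = 536
Hours: 8, Minutes: 56


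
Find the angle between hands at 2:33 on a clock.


Hour hand = 2×30 + 33×0.5 = 76.5°
Minute hand = 33×6 = 198°
Difference = |76.5 - 198| = 121.5°

121.5°


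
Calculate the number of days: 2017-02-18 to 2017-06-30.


From February 18, 2017 to June 30, 2017
Rest of February 2017: 28 - 18 = 10
Full months: March 31, April 30, May 31
Days into June 2017: 30
Total = 10 + 31 + 30 + 31 + 30 = 132 days

132 days


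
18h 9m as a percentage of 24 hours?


0.7563 (75.63%)

Total minutes: 18×60 + 9 = 1089
Day = 24×60 = 1440 minutes
Fraction = 1089/1440 ≈ 0.7563
As a percentage: 1089/1440 × 100 ≈ 75.63%


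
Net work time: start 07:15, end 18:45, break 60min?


10h 30m (630 minutes)

Total time = (18×60+45) - (7×60+15)
= 1125 - 435 = 690 min
Minus break: 690 - 60 = 630 min
= 10h 30m


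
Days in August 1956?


31 days

Month: August (month 8)
August has 31 days


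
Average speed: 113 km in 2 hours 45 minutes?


Distance: 113 km
Time: 2h 45m = 165 min = 165/60 = 11/4 hours
Speed = 113 ÷ (11/4) = 113 × 4 / 11 = 452/11 ≈ 41.1 km/h

41.1 km/h


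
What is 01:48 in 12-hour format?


Hour: 1
1 < 12 → AM

1:48 AM


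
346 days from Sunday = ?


Wednesday

Start: Sunday (index 6)
(6 + 346) mod 7
= 352 mod 7
= 2
Index 2 → Wednesday


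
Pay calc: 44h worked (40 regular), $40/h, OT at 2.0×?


$1920.00

Regular: 40h × $40 = $1600.00
Overtime: 44 - 40 = 4h
OT pay: 4h × $40 × 2.0 = $320.00
Total = $1600.00 + $320.00 = $1920.00


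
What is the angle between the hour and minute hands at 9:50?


Hour hand = 9×30 + 50×0.5 = 295.0°
Minute hand = 50×6 = 300°
Difference = |295.0 - 300| = 5.0°

5.0°


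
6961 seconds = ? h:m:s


1h 56m 1s

Hours: 6961 ÷ 3600 = 1 remainder 3361
Minutes: 3361 ÷ 60 = 56 remainder 1
Seconds: 1


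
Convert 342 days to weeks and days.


48 weeks 6 days

Weeks: 342 ÷ 7 = 48 remainder 6


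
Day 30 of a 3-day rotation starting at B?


Shifts: A, B, C
Start: B (index 1)
Day 30: (1 + 30 - 1) mod 3
= 30 mod 3
= 0
Index 0 → shift A

Shift A


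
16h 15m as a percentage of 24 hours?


0.6771 (67.71%)

Total minutes: 16×60 + 15 = 975
Day = 24×60 = 1440 minutes
Fraction = 975/1440 ≈ 0.6771
As a percentage: 975/1440 × 100 ≈ 67.71%


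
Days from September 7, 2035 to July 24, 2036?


321 days

From September 7, 2035 to July 24, 2036
Rest of September 2035: 30 - 7 = 23
Full months: October 31, November 30, December 31, January 31, February 2036 29, March 31, April 30, May 31, June 30
Days into July 2036: 24
Total = 23 + 31 + 30 + 31 + 31 + 29 + 31 + 30 + 31 + 30 + 24 = 321 days


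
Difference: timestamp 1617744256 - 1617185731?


558525 seconds (155.1 hours / 6.46 days)

Difference = 1617744256 - 1617185731 = 558525 seconds
In hours: 558525 / 3600 ≈ 155.1
In days: 558525 / 86400 ≈ 6.46


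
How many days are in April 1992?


Month: April (month 4)
April has 30 days

30 days


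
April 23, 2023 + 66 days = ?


Start: April 23, 2023
Add 66 days
April 23 → May 1: 30 - 23 + 1 = 8 days (66 - 8 = 58 left)
May 1 → June 1: 31 - 1 + 1 = 31 days (58 - 31 = 27 left)
June 1 + 27 = June 28, 2023

June 28, 2023


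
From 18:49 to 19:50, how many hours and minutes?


End time in minutes: 19×60 + 50 = 1190
Start time in minutes: 18×60 + 49 = 1129
Difference = 1190 - 1129 = 61 minutes
= 1 hours 1 minutes

1h 1m


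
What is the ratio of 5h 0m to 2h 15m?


Duration 1: 300 minutes
Duration 2: 135 minutes
Ratio = 300:135
GCD = 15
Simplified = 20:9
As a decimal: 20/9 ≈ 2.22

20:9 (2.22)


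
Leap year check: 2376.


Yes

Rules: divisible by 4 AND (not by 100 OR by 400)
2376 ÷ 4 = 594 exactly → divisible by 4
2376 ÷ 100 = 23 remainder 76 → not divisible by 100
Divisible by 4 but not by 100 → leap year


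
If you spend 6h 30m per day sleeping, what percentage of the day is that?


27.1%

Time: 390 minutes
Day: 1440 minutes
Percentage = (390/1440) × 100 ≈ 27.1%


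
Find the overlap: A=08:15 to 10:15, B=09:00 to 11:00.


75 minutes

Meeting A: 495-615 (in minutes from midnight)
Meeting B: 540-660
Overlap start = max(495, 540) = 540
Overlap end = min(615, 660) = 615
Overlap = max(0, 615 - 540) = 75 min


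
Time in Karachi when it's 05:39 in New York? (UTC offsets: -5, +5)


15:39

Time difference = UTC+5 - UTC-5 = +10 hours
New hour = (5 + 10) mod 24
= 15 mod 24 = 15
Minutes unchanged → 15:39


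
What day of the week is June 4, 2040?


Zeller's congruence:
q=4, m=6, k=40, j=20
h = (4 + ⌊13×7/5⌋ + 40 + ⌊40/4⌋ + ⌊20/4⌋ - 2×20) mod 7
= (4 + 18 + 40 + 10 + 5 - 40) mod 7
= 37 mod 7 = 2
h=2 → Monday

Monday


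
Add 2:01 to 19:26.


Start: 1166 minutes from midnight
Add: 121 minutes
Total: 1287 minutes
Hours: 1287 ÷ 60 = 21 remainder 27

21:27


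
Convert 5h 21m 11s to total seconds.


Hours: 5 × 3600 = 18000
Minutes: 21 × 60 = 1260
Seconds: 11
Total = 18000 + 1260 + 11 = 19271

19271 seconds


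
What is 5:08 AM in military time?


05:08

Input: 5:08 AM
AM hour stays: 5


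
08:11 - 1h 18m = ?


06:53

Start: 491 minutes from midnight
Subtract: 78 minutes
Remaining: 491 - 78 = 413
Hours: 6, Minutes: 53


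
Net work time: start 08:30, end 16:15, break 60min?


Total time = (16×60+15) - (8×60+30)
= 975 - 510 = 465 min
Minus break: 465 - 60 = 405 min
= 6h 45m

6h 45m (405 minutes)


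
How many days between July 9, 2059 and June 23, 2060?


350 days

From July 9, 2059 to June 23, 2060
Rest of July 2059: 31 - 9 = 22
Full months: August 31, September 30, October 31, November 30, December 31, January 31, February 2060 29, March 31, April 30, May 31
Days into June 2060: 23
Total = 22 + 31 + 30 + 31 + 30 + 31 + 31 + 29 + 31 + 30 + 31 + 23 = 350 days


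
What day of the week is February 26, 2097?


Zeller's congruence:
q=26, m=14, k=96, j=20
h = (26 + ⌊13×15/5⌋ + 96 + ⌊96/4⌋ + ⌊20/4⌋ - 2×20) mod 7
= (26 + 39 + 96 + 24 + 5 - 40) mod 7
= 150 mod 7 = 3
h=3 → Tuesday

Tuesday


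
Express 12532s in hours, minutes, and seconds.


Hours: 12532 ÷ 3600 = 3 remainder 1732
Minutes: 1732 ÷ 60 = 28 remainder 52
Seconds: 52

3h 28m 52s


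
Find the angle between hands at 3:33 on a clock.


Hour hand = 3×30 + 33×0.5 = 106.5°
Minute hand = 33×6 = 198°
Difference = |106.5 - 198| = 91.5°

91.5°


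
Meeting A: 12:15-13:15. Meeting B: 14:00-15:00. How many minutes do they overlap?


Meeting A: 735-795 (in minutes from midnight)
Meeting B: 840-900
Overlap start = max(735, 840) = 840
Overlap end = min(795, 900) = 795
Overlap = max(0, 795 - 840) = 0 min

0 minutes


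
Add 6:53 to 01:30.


08:23

Start: 90 minutes from midnight
Add: 413 minutes
Total: 503 minutes
Hours: 503 ÷ 60 = 8 remainder 23


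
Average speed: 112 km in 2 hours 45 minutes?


Distance: 112 km
Time: 2h 45m = 165 min = 165/60 = 11/4 hours
Speed = 112 ÷ (11/4) = 112 × 4 / 11 = 448/11 ≈ 40.7 km/h

40.7 km/h


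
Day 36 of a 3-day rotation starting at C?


Shift B

Shifts: A, B, C
Start: C (index 2)
Day 36: (2 + 36 - 1) mod 3
= 37 mod 3
= 1
Index 1 → shift B


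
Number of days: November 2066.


30 days

Month: November (month 11)
November has 30 days


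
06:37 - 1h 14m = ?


Start: 397 minutes from midnight
Subtract: 74 minutes
Remaining: 397 - 74 = 323
Hours: 5, Minutes: 23

05:23


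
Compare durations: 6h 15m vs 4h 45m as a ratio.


Duration 1: 375 minutes
Duration 2: 285 minutes
Ratio = 375:285
GCD = 15
Simplified = 25:19
As a decimal: 25/19 ≈ 1.32

25:19 (1.32)


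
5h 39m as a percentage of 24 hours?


Total minutes: 5×60 + 39 = 339
Day = 24×60 = 1440 minutes
Fraction = 339/1440 ≈ 0.2354
As a percentage: 339/1440 × 100 ≈ 23.54%

0.2354 (23.54%)


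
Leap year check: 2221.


No

Rules: divisible by 4 AND (not by 100 OR by 400)
2221 ÷ 4 = 555 remainder 1 → not divisible by 4
Not divisible by 4 → not a leap year


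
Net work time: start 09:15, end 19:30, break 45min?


Total time = (19×60+30) - (9×60+15)
= 1170 - 555 = 615 min
Minus break: 615 - 45 = 570 min
= 9h 30m

9h 30m (570 minutes)


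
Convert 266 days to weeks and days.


38 weeks 0 days

Weeks: 266 ÷ 7 = 38 remainder 0


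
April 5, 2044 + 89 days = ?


Start: April 5, 2044
Add 89 days
April 5 → May 1: 30 - 5 + 1 = 26 days (89 - 26 = 63 left)
May 1 → June 1: 31 - 1 + 1 = 31 days (63 - 31 = 32 left)
June 1 → July 1: 30 - 1 + 1 = 30 days (32 - 30 = 2 left)
July 1 + 2 = July 3, 2044

July 3, 2044


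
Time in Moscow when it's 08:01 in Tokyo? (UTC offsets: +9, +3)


02:01

Time difference = UTC+3 - UTC+9 = -6 hours
New hour = (8 -6) mod 24
= 2 mod 24 = 2
Minutes unchanged → 02:01


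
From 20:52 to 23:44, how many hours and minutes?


2h 52m

End time in minutes: 23×60 + 44 = 1424
Start time in minutes: 20×60 + 52 = 1252
Difference = 1424 - 1252 = 172 minutes
= 2 hours 52 minutes


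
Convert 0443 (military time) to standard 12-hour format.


4:43 AM

Hour: 4
4 < 12 → AM


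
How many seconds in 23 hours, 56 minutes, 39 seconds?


86199 seconds

Hours: 23 × 3600 = 82800
Minutes: 56 × 60 = 3360
Seconds: 39
Total = 82800 + 3360 + 39 = 86199


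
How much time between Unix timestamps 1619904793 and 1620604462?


Difference = 1620604462 - 1619904793 = 699669 seconds
In hours: 699669 / 3600 ≈ 194.4
In days: 699669 / 86400 ≈ 8.10

699669 seconds (194.4 hours / 8.10 days)


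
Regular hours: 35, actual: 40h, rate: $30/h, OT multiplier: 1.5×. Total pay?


Regular: 35h × $30 = $1050.00
Overtime: 40 - 35 = 5h
OT pay: 5h × $30 × 1.5 = $225.00
Total = $1050.00 + $225.00 = $1275.00

$1275.00


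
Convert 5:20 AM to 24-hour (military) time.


05:20

Input: 5:20 AM
AM hour stays: 5


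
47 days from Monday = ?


Saturday

Start: Monday (index 0)
(0 + 47) mod 7
= 47 mod 7
= 5
Index 5 → Saturday


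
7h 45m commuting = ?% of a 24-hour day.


Time: 465 minutes
Day: 1440 minutes
Percentage = (465/1440) × 100 ≈ 32.3%

32.3%


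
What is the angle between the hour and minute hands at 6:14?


Hour hand = 6×30 + 14×0.5 = 187.0°
Minute hand = 14×6 = 84°
Difference = |187.0 - 84| = 103.0°

103.0°


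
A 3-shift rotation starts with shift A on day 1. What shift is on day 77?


Shift B

Shifts: A, B, C
Start: A (index 0)
Day 77: (0 + 77 - 1) mod 3
= 76 mod 3
= 1
Index 1 → shift B


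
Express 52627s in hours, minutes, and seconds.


14h 37m 7s

Hours: 52627 ÷ 3600 = 14 remainder 2227
Minutes: 2227 ÷ 60 = 37 remainder 7
Seconds: 7


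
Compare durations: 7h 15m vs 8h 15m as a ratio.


29:33 (0.88)

Duration 1: 435 minutes
Duration 2: 495 minutes
Ratio = 435:495
GCD = 15
Simplified = 29:33
As a decimal: 29/33 ≈ 0.88


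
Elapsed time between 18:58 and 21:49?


2h 51m

End time in minutes: 21×60 + 49 = 1309
Start time in minutes: 18×60 + 58 = 1138
Difference = 1309 - 1138 = 171 minutes
= 2 hours 51 minutes


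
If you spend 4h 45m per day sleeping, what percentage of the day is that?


Time: 285 minutes
Day: 1440 minutes
Percentage = (285/1440) × 100 ≈ 19.8%

19.8%


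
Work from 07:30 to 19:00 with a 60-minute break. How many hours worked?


Total time = (19×60+0) - (7×60+30)
= 1140 - 450 = 690 min
Minus break: 690 - 60 = 630 min
= 10h 30m

10h 30m (630 minutes)


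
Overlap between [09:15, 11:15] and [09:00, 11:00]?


105 minutes

Meeting A: 555-675 (in minutes from midnight)
Meeting B: 540-660
Overlap start = max(555, 540) = 555
Overlap end = min(675, 660) = 660
Overlap = max(0, 660 - 555) = 105 min


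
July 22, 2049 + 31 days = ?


Start: July 22, 2049
Add 31 days
July 22 → August 1: 31 - 22 + 1 = 10 days (31 - 10 = 21 left)
August 1 + 21 = August 22, 2049

August 22, 2049


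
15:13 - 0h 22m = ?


Start: 913 minutes from midnight
Subtract: 22 minutes
Remaining: 913 - 22 = 891
Hours: 14, Minutes: 51

14:51


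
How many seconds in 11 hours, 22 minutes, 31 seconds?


40951 seconds

Hours: 11 × 3600 = 39600
Minutes: 22 × 60 = 1320
Seconds: 31
Total = 39600 + 1320 + 31 = 40951


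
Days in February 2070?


28 days

Month: February (month 2)
February: 28 or 29 (leap year)
2070 leap year? No


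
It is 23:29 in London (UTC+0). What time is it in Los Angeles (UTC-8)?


Time difference = UTC-8 - UTC+0 = -8 hours
New hour = (23 -8) mod 24
= 15 mod 24 = 15
Minutes unchanged → 15:29

15:29


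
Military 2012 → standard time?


Hour: 20
20 - 12 = 8 → PM

8:12 PM


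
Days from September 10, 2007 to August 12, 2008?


From September 10, 2007 to August 12, 2008
Rest of September 2007: 30 - 10 = 20
Full months: October 31, November 30, December 31, January 31, February 2008 29, March 31, April 30, May 31, June 30, July 31
Days into August 2008: 12
Total = 20 + 31 + 30 + 31 + 31 + 29 + 31 + 30 + 31 + 30 + 31 + 12 = 337 days

337 days


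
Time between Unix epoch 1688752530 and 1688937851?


185321 seconds (51.5 hours / 2.14 days)

Difference = 1688937851 - 1688752530 = 185321 seconds
In hours: 185321 / 3600 ≈ 51.5
In days: 185321 / 86400 ≈ 2.14


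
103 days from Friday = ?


Wednesday

Start: Friday (index 4)
(4 + 103) mod 7
= 107 mod 7
= 2
Index 2 → Wednesday


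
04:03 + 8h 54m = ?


12:57

Start: 243 minutes from midnight
Add: 534 minutes
Total: 777 minutes
Hours: 777 ÷ 60 = 12 remainder 57


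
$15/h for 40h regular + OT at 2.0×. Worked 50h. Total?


$900.00

Regular: 40h × $15 = $600.00
Overtime: 50 - 40 = 10h
OT pay: 10h × $15 × 2.0 = $300.00
Total = $600.00 + $300.00 = $900.00


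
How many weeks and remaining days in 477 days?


68 weeks 1 days

Weeks: 477 ÷ 7 = 68 remainder 1


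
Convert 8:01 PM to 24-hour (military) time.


Input: 8:01 PM
PM: 8 + 12 = 20

20:01


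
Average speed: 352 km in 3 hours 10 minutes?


111.2 km/h

Distance: 352 km
Time: 3h 10m = 190 min = 190/60 = 19/6 hours
Speed = 352 ÷ (19/6) = 352 × 6 / 19 = 2112/19 ≈ 111.2 km/h


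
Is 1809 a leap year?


No

Rules: divisible by 4 AND (not by 100 OR by 400)
1809 ÷ 4 = 452 remainder 1 → not divisible by 4
Not divisible by 4 → not a leap year


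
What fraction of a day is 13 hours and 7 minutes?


Total minutes: 13×60 + 7 = 787
Day = 24×60 = 1440 minutes
Fraction = 787/1440 ≈ 0.5465
As a percentage: 787/1440 × 100 ≈ 54.65%

0.5465 (54.65%)


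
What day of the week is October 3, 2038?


Zeller's congruence:
q=3, m=10, k=38, j=20
h = (3 + ⌊13×11/5⌋ + 38 + ⌊38/4⌋ + ⌊20/4⌋ - 2×20) mod 7
= (3 + 28 + 38 + 9 + 5 - 40) mod 7
= 43 mod 7 = 1
h=1 → Sunday

Sunday


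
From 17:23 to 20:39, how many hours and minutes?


3h 16m

End time in minutes: 20×60 + 39 = 1239
Start time in minutes: 17×60 + 23 = 1043
Difference = 1239 - 1043 = 196 minutes
= 3 hours 16 minutes


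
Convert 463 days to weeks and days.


66 weeks 1 days

Weeks: 463 ÷ 7 = 66 remainder 1


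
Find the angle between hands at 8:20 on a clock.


Hour hand = 8×30 + 20×0.5 = 250.0°
Minute hand = 20×6 = 120°
Difference = |250.0 - 120| = 130.0°

130.0°


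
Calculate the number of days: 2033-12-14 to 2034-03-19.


95 days

From December 14, 2033 to March 19, 2034
Rest of December 2033: 31 - 14 = 17
Full months: January 31, February 2034 28
Days into March 2034: 19
Total = 17 + 31 + 28 + 19 = 95 days


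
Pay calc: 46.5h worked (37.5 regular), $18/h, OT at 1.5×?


Regular: 37.5h × $18 = $675.00
Overtime: 46.5 - 37.5 = 9.0h
OT pay: 9.0h × $18 × 1.5 = $243.00
Total = $675.00 + $243.00 = $918.00

$918.00


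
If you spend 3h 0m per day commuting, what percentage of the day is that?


12.5%

Time: 180 minutes
Day: 1440 minutes
Percentage = (180/1440) × 100 = 12.5%


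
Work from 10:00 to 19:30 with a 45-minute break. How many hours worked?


8h 45m (525 minutes)

Total time = (19×60+30) - (10×60+0)
= 1170 - 600 = 570 min
Minus break: 570 - 45 = 525 min
= 8h 45m


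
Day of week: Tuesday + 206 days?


Friday

Start: Tuesday (index 1)
(1 + 206) mod 7
= 207 mod 7
= 4
Index 4 → Friday


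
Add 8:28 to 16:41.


01:09 (next day)

Start: 1001 minutes from midnight
Add: 508 minutes
Total: 1509 minutes
Hours: 1509 ÷ 60 = 25 remainder 9
25 ≥ 24 → 25 - 24 = 1 (next day)


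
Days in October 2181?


31 days

Month: October (month 10)
October has 31 days


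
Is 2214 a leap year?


No

Rules: divisible by 4 AND (not by 100 OR by 400)
2214 ÷ 4 = 553 remainder 2 → not divisible by 4
Not divisible by 4 → not a leap year


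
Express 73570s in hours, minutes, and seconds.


Hours: 73570 ÷ 3600 = 20 remainder 1570
Minutes: 1570 ÷ 60 = 26 remainder 10
Seconds: 10

20h 26m 10s


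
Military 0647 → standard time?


Hour: 6
6 < 12 → AM

6:47 AM


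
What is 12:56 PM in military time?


12:56

Input: 12:56 PM
12 PM → 12 (noon)


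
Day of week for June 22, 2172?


Zeller's congruence:
q=22, m=6, k=72, j=21
h = (22 + ⌊13×7/5⌋ + 72 + ⌊72/4⌋ + ⌊21/4⌋ - 2×21) mod 7
= (22 + 18 + 72 + 18 + 5 - 42) mod 7
= 93 mod 7 = 2
h=2 → Monday

Monday


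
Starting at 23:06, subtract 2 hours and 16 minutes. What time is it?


Start: 1386 minutes from midnight
Subtract: 136 minutes
Remaining: 1386 - 136 = 1250
Hours: 20, Minutes: 50

20:50


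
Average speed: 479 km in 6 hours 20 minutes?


Distance: 479 km
Time: 6h 20m = 380 min = 380/60 = 19/3 hours
Speed = 479 ÷ (19/3) = 479 × 3 / 19 = 1437/19 ≈ 75.6 km/h

75.6 km/h


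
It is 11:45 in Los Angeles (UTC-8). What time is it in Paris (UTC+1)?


Time difference = UTC+1 - UTC-8 = +9 hours
New hour = (11 + 9) mod 24
= 20 mod 24 = 20
Minutes unchanged → 20:45

20:45


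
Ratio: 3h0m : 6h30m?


Duration 1: 180 minutes
Duration 2: 390 minutes
Ratio = 180:390
GCD = 30
Simplified = 6:13
As a decimal: 6/13 ≈ 0.46

6:13 (0.46)


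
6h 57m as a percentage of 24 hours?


Total minutes: 6×60 + 57 = 417
Day = 24×60 = 1440 minutes
Fraction = 417/1440 ≈ 0.2896
As a percentage: 417/1440 × 100 ≈ 28.96%

0.2896 (28.96%)


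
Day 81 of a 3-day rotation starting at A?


Shift C

Shifts: A, B, C
Start: A (index 0)
Day 81: (0 + 81 - 1) mod 3
= 80 mod 3
= 2
Index 2 → shift C


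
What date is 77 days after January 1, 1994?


March 19, 1994

Start: January 1, 1994
Add 77 days
January 1 → February 1: 31 - 1 + 1 = 31 days (77 - 31 = 46 left)
February 1 → March 1: 28 - 1 + 1 = 28 days (46 - 28 = 18 left)
March 1 + 18 = March 19, 1994


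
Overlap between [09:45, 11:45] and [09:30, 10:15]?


Meeting A: 585-705 (in minutes from midnight)
Meeting B: 570-615
Overlap start = max(585, 570) = 585
Overlap end = min(705, 615) = 615
Overlap = max(0, 615 - 585) = 30 min

30 minutes


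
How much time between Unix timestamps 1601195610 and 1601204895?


9285 seconds (2.6 hours / 0.11 days)

Difference = 1601204895 - 1601195610 = 9285 seconds
In hours: 9285 / 3600 ≈ 2.6
In days: 9285 / 86400 ≈ 0.11


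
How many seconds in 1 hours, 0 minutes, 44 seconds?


Hours: 1 × 3600 = 3600
Minutes: 0 × 60 = 0
Seconds: 44
Total = 3600 + 0 + 44 = 3644

3644 seconds


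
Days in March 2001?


Month: March (month 3)
March has 31 days

31 days


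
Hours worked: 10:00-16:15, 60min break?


5h 15m (315 minutes)

Total time = (16×60+15) - (10×60+0)
= 975 - 600 = 375 min
Minus break: 375 - 60 = 315 min
= 5h 15m


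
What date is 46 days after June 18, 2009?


Start: June 18, 2009
Add 46 days
June 18 → July 1: 30 - 18 + 1 = 13 days (46 - 13 = 33 left)
July 1 → August 1: 31 - 1 + 1 = 31 days (33 - 31 = 2 left)
August 1 + 2 = August 3, 2009

August 3, 2009


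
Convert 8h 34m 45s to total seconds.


Hours: 8 × 3600 = 28800
Minutes: 34 × 60 = 2040
Seconds: 45
Total = 28800 + 2040 + 45 = 30885

30885 seconds


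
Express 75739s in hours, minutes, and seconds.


21h 2m 19s

Hours: 75739 ÷ 3600 = 21 remainder 139
Minutes: 139 ÷ 60 = 2 remainder 19
Seconds: 19


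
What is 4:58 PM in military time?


Input: 4:58 PM
PM: 4 + 12 = 16

16:58


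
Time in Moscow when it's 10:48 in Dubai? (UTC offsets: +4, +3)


Time difference = UTC+3 - UTC+4 = -1 hours
New hour = (10 -1) mod 24
= 9 mod 24 = 9
Minutes unchanged → 09:48

09:48


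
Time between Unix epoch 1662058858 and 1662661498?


Difference = 1662661498 - 1662058858 = 602640 seconds
In hours: 602640 / 3600 = 167.4
In days: 602640 / 86400 ≈ 6.98

602640 seconds (167.4 hours / 6.98 days)


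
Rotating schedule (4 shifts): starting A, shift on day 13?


Shifts: A, B, C, D
Start: A (index 0)
Day 13: (0 + 13 - 1) mod 4
= 12 mod 4
= 0
Index 0 → shift A

Shift A


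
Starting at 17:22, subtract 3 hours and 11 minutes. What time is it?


14:11

Start: 1042 minutes from midnight
Subtract: 191 minutes
Remaining: 1042 - 191 = 851
Hours: 14, Minutes: 11


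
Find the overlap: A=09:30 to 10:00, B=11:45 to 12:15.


0 minutes

Meeting A: 570-600 (in minutes from midnight)
Meeting B: 705-735
Overlap start = max(570, 705) = 705
Overlap end = min(600, 735) = 600
Overlap = max(0, 600 - 705) = 0 min


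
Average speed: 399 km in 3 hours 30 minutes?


Distance: 399 km
Time: 3h 30m = 210 min = 210/60 = 7/2 hours
Speed = 399 ÷ (7/2) = 399 × 2 / 7 = 798/7 = 114.0 km/h

114.0 km/h


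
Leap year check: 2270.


Rules: divisible by 4 AND (not by 100 OR by 400)
2270 ÷ 4 = 567 remainder 2 → not divisible by 4
Not divisible by 4 → not a leap year

No


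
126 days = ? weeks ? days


18 weeks 0 days

Weeks: 126 ÷ 7 = 18 remainder 0


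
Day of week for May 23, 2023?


Tuesday

Zeller's congruence:
q=23, m=5, k=23, j=20
h = (23 + ⌊13×6/5⌋ + 23 + ⌊23/4⌋ + ⌊20/4⌋ - 2×20) mod 7
= (23 + 15 + 23 + 5 + 5 - 40) mod 7
= 31 mod 7 = 3
h=3 → Tuesday


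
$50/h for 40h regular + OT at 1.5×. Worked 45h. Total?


$2375.00

Regular: 40h × $50 = $2000.00
Overtime: 45 - 40 = 5h
OT pay: 5h × $50 × 1.5 = $375.00
Total = $2000.00 + $375.00 = $2375.00


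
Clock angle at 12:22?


121.0°

Hour hand (12 ≡ 0 on the dial): 0×30 + 22×0.5 = 11.0°
Minute hand = 22×6 = 132°
Difference = |11.0 - 132| = 121.0°


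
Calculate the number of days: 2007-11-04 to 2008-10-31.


362 days

From November 4, 2007 to October 31, 2008
Rest of November 2007: 30 - 4 = 26
Full months: December 31, January 31, February 2008 29, March 31, April 30, May 31, June 30, July 31, August 31, September 30
Days into October 2008: 31
Total = 26 + 31 + 31 + 29 + 31 + 30 + 31 + 30 + 31 + 31 + 30 + 31 = 362 days


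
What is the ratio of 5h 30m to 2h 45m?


Duration 1: 330 minutes
Duration 2: 165 minutes
Ratio = 330:165
GCD = 165
Simplified = 2:1
As a decimal: 2/1 = 2.00

2:1 (2.00)


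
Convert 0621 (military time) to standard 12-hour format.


6:21 AM

Hour: 6
6 < 12 → AM


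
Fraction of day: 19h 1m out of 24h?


Total minutes: 19×60 + 1 = 1141
Day = 24×60 = 1440 minutes
Fraction = 1141/1440 ≈ 0.7924
As a percentage: 1141/1440 × 100 ≈ 79.24%

0.7924 (79.24%)


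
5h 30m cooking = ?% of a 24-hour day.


Time: 330 minutes
Day: 1440 minutes
Percentage = (330/1440) × 100 ≈ 22.9%

22.9%


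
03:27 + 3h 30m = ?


06:57

Start: 207 minutes from midnight
Add: 210 minutes
Total: 417 minutes
Hours: 417 ÷ 60 = 6 remainder 57


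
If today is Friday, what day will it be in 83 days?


Start: Friday (index 4)
(4 + 83) mod 7
= 87 mod 7
= 3
Index 3 → Thursday

Thursday


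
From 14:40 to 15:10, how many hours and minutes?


End time in minutes: 15×60 + 10 = 910
Start time in minutes: 14×60 + 40 = 880
Difference = 910 - 880 = 30 minutes
= 0 hours 30 minutes

0h 30m


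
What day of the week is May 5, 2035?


Zeller's congruence:
q=5, m=5, k=35, j=20
h = (5 + ⌊13×6/5⌋ + 35 + ⌊35/4⌋ + ⌊20/4⌋ - 2×20) mod 7
= (5 + 15 + 35 + 8 + 5 - 40) mod 7
= 28 mod 7 = 0
h=0 → Saturday

Saturday


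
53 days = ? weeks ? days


7 weeks 4 days

Weeks: 53 ÷ 7 = 7 remainder 4


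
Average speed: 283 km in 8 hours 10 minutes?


Distance: 283 km
Time: 8h 10m = 490 min = 490/60 = 49/6 hours
Speed = 283 ÷ (49/6) = 283 × 6 / 49 = 1698/49 ≈ 34.7 km/h

34.7 km/h


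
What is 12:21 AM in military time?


Input: 12:21 AM
12 AM → 00 (midnight)

00:21


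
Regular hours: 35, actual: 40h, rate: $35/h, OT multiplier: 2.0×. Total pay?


$1575.00

Regular: 35h × $35 = $1225.00
Overtime: 40 - 35 = 5h
OT pay: 5h × $35 × 2.0 = $350.00
Total = $1225.00 + $350.00 = $1575.00


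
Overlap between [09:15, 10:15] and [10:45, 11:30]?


0 minutes

Meeting A: 555-615 (in minutes from midnight)
Meeting B: 645-690
Overlap start = max(555, 645) = 645
Overlap end = min(615, 690) = 615
Overlap = max(0, 615 - 645) = 0 min


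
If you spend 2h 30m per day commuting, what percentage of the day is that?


10.4%

Time: 150 minutes
Day: 1440 minutes
Percentage = (150/1440) × 100 ≈ 10.4%


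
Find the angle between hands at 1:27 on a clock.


Hour hand = 1×30 + 27×0.5 = 43.5°
Minute hand = 27×6 = 162°
Difference = |43.5 - 162| = 118.5°

118.5°


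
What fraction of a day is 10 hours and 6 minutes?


0.4208 (42.08%)

Total minutes: 10×60 + 6 = 606
Day = 24×60 = 1440 minutes
Fraction = 606/1440 ≈ 0.4208
As a percentage: 606/1440 × 100 ≈ 42.08%


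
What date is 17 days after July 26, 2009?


Start: July 26, 2009
Add 17 days
July 26 → August 1: 31 - 26 + 1 = 6 days (17 - 6 = 11 left)
August 1 + 11 = August 12, 2009

August 12, 2009


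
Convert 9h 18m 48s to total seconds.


33528 seconds

Hours: 9 × 3600 = 32400
Minutes: 18 × 60 = 1080
Seconds: 48
Total = 32400 + 1080 + 48 = 33528


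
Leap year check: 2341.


No

Rules: divisible by 4 AND (not by 100 OR by 400)
2341 ÷ 4 = 585 remainder 1 → not divisible by 4
Not divisible by 4 → not a leap year


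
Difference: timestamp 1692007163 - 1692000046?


Difference = 1692007163 - 1692000046 = 7117 seconds
In hours: 7117 / 3600 ≈ 2.0
In days: 7117 / 86400 ≈ 0.08

7117 seconds (2.0 hours / 0.08 days)


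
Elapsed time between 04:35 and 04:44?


End time in minutes: 4×60 + 44 = 284
Start time in minutes: 4×60 + 35 = 275
Difference = 284 - 275 = 9 minutes
= 0 hours 9 minutes

0h 9m


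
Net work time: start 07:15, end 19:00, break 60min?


Total time = (19×60+0) - (7×60+15)
= 1140 - 435 = 705 min
Minus break: 705 - 60 = 645 min
= 10h 45m

10h 45m (645 minutes)


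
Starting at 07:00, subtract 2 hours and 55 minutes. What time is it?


04:05

Start: 420 minutes from midnight
Subtract: 175 minutes
Remaining: 420 - 175 = 245
Hours: 4, Minutes: 5


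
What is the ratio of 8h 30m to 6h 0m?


Duration 1: 510 minutes
Duration 2: 360 minutes
Ratio = 510:360
GCD = 30
Simplified = 17:12
As a decimal: 17/12 ≈ 1.42

17:12 (1.42)


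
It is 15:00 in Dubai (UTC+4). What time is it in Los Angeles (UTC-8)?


03:00

Time difference = UTC-8 - UTC+4 = -12 hours
New hour = (15 -12) mod 24
= 3 mod 24 = 3
Minutes unchanged → 03:00


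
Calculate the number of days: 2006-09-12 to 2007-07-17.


From September 12, 2006 to July 17, 2007
Rest of September 2006: 30 - 12 = 18
Full months: October 31, November 30, December 31, January 31, February 2007 28, March 31, April 30, May 31, June 30
Days into July 2007: 17
Total = 18 + 31 + 30 + 31 + 31 + 28 + 31 + 30 + 31 + 30 + 17 = 308 days

308 days


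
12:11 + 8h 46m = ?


Start: 731 minutes from midnight
Add: 526 minutes
Total: 1257 minutes
Hours: 1257 ÷ 60 = 20 remainder 57

20:57


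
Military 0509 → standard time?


Hour: 5
5 < 12 → AM

5:09 AM


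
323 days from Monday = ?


Tuesday

Start: Monday (index 0)
(0 + 323) mod 7
= 323 mod 7
= 1
Index 1 → Tuesday


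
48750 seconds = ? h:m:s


13h 32m 30s

Hours: 48750 ÷ 3600 = 13 remainder 1950
Minutes: 1950 ÷ 60 = 32 remainder 30
Seconds: 30


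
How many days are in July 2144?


31 days

Month: July (month 7)
July has 31 days


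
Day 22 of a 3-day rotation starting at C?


Shift C

Shifts: A, B, C
Start: C (index 2)
Day 22: (2 + 22 - 1) mod 3
= 23 mod 3
= 2
Index 2 → shift C


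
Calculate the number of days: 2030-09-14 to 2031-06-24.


From September 14, 2030 to June 24, 2031
Rest of September 2030: 30 - 14 = 16
Full months: October 31, November 30, December 31, January 31, February 2031 28, March 31, April 30, May 31
Days into June 2031: 24
Total = 16 + 31 + 30 + 31 + 31 + 28 + 31 + 30 + 31 + 24 = 283 days

283 days


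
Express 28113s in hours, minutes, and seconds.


7h 48m 33s

Hours: 28113 ÷ 3600 = 7 remainder 2913
Minutes: 2913 ÷ 60 = 48 remainder 33
Seconds: 33


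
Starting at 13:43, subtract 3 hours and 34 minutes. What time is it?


Start: 823 minutes from midnight
Subtract: 214 minutes
Remaining: 823 - 214 = 609
Hours: 10, Minutes: 9

10:09


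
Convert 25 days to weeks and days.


3 weeks 4 days

Weeks: 25 ÷ 7 = 3 remainder 4


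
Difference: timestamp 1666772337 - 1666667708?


104629 seconds (29.1 hours / 1.21 days)

Difference = 1666772337 - 1666667708 = 104629 seconds
In hours: 104629 / 3600 ≈ 29.1
In days: 104629 / 86400 ≈ 1.21


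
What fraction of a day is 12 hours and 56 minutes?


Total minutes: 12×60 + 56 = 776
Day = 24×60 = 1440 minutes
Fraction = 776/1440 ≈ 0.5389
As a percentage: 776/1440 × 100 ≈ 53.89%

0.5389 (53.89%)


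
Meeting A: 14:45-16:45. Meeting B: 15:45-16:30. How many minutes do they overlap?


Meeting A: 885-1005 (in minutes from midnight)
Meeting B: 945-990
Overlap start = max(885, 945) = 945
Overlap end = min(1005, 990) = 990
Overlap = max(0, 990 - 945) = 45 min

45 minutes


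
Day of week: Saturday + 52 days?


Start: Saturday (index 5)
(5 + 52) mod 7
= 57 mod 7
= 1
Index 1 → Tuesday

Tuesday


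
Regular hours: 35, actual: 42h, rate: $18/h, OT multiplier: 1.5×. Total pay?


Regular: 35h × $18 = $630.00
Overtime: 42 - 35 = 7h
OT pay: 7h × $18 × 1.5 = $189.00
Total = $630.00 + $189.00 = $819.00

$819.00


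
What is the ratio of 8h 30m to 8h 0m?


17:16 (1.06)

Duration 1: 510 minutes
Duration 2: 480 minutes
Ratio = 510:480
GCD = 30
Simplified = 17:16
As a decimal: 17/16 ≈ 1.06


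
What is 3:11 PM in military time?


Input: 3:11 PM
PM: 3 + 12 = 15

15:11


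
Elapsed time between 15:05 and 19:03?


End time in minutes: 19×60 + 3 = 1143
Start time in minutes: 15×60 + 5 = 905
Difference = 1143 - 905 = 238 minutes
= 3 hours 58 minutes

3h 58m


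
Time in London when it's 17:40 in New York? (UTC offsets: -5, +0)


22:40

Time difference = UTC+0 - UTC-5 = +5 hours
New hour = (17 + 5) mod 24
= 22 mod 24 = 22
Minutes unchanged → 22:40


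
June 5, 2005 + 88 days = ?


Start: June 5, 2005
Add 88 days
June 5 → July 1: 30 - 5 + 1 = 26 days (88 - 26 = 62 left)
July 1 → August 1: 31 - 1 + 1 = 31 days (62 - 31 = 31 left)
August 1 → September 1: 31 - 1 + 1 = 31 days (31 - 31 = 0 left)
Land exactly on September 1, 2005

September 1, 2005


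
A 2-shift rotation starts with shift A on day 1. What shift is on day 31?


Shifts: A, B
Start: A (index 0)
Day 31: (0 + 31 - 1) mod 2
= 30 mod 2
= 0
Index 0 → shift A

Shift A


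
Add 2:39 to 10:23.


Start: 623 minutes from midnight
Add: 159 minutes
Total: 782 minutes
Hours: 782 ÷ 60 = 13 remainder 2

13:02


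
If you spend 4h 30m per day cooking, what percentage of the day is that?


18.8%

Time: 270 minutes
Day: 1440 minutes
Percentage = (270/1440) × 100 ≈ 18.8%


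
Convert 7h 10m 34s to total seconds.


25834 seconds

Hours: 7 × 3600 = 25200
Minutes: 10 × 60 = 600
Seconds: 34
Total = 25200 + 600 + 34 = 25834


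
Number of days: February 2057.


28 days

Month: February (month 2)
February: 28 or 29 (leap year)
2057 leap year? No


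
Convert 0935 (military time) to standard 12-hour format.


Hour: 9
9 < 12 → AM

9:35 AM


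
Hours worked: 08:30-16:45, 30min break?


7h 45m (465 minutes)

Total time = (16×60+45) - (8×60+30)
= 1005 - 510 = 495 min
Minus break: 495 - 30 = 465 min
= 7h 45m


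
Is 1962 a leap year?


No

Rules: divisible by 4 AND (not by 100 OR by 400)
1962 ÷ 4 = 490 remainder 2 → not divisible by 4
Not divisible by 4 → not a leap year


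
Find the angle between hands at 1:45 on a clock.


142.5°

Hour hand = 1×30 + 45×0.5 = 52.5°
Minute hand = 45×6 = 270°
Difference = |52.5 - 270| = 217.5°
Since > 180°: 360 - 217.5 = 142.5°


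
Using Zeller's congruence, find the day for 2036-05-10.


Saturday

Zeller's congruence:
q=10, m=5, k=36, j=20
h = (10 + ⌊13×6/5⌋ + 36 + ⌊36/4⌋ + ⌊20/4⌋ - 2×20) mod 7
= (10 + 15 + 36 + 9 + 5 - 40) mod 7
= 35 mod 7 = 0
h=0 → Saturday


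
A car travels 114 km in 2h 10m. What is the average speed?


Distance: 114 km
Time: 2h 10m = 130 min = 130/60 = 13/6 hours
Speed = 114 ÷ (13/6) = 114 × 6 / 13 = 684/13 ≈ 52.6 km/h

52.6 km/h


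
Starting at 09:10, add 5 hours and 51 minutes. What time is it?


Start: 550 minutes from midnight
Add: 351 minutes
Total: 901 minutes
Hours: 901 ÷ 60 = 15 remainder 1

15:01


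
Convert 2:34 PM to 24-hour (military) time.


14:34

Input: 2:34 PM
PM: 2 + 12 = 14


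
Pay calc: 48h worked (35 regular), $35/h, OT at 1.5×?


Regular: 35h × $35 = $1225.00
Overtime: 48 - 35 = 13h
OT pay: 13h × $35 × 1.5 = $682.50
Total = $1225.00 + $682.50 = $1907.50

$1907.50


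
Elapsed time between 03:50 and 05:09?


End time in minutes: 5×60 + 9 = 309
Start time in minutes: 3×60 + 50 = 230
Difference = 309 - 230 = 79 minutes
= 1 hours 19 minutes

1h 19m


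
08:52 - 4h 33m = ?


Start: 532 minutes from midnight
Subtract: 273 minutes
Remaining: 532 - 273 = 259
Hours: 4, Minutes: 19

04:19


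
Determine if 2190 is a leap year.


No

Rules: divisible by 4 AND (not by 100 OR by 400)
2190 ÷ 4 = 547 remainder 2 → not divisible by 4
Not divisible by 4 → not a leap year


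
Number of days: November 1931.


Month: November (month 11)
November has 30 days

30 days


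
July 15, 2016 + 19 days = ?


Start: July 15, 2016
Add 19 days
July 15 → August 1: 31 - 15 + 1 = 17 days (19 - 17 = 2 left)
August 1 + 2 = August 3, 2016

August 3, 2016


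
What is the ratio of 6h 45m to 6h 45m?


Duration 1: 405 minutes
Duration 2: 405 minutes
Ratio = 405:405
GCD = 405
Simplified = 1:1
As a decimal: 1/1 = 1.00

1:1 (1.00)


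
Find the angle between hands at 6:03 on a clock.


Hour hand = 6×30 + 3×0.5 = 181.5°
Minute hand = 3×6 = 18°
Difference = |181.5 - 18| = 163.5°

163.5°


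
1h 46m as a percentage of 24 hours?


Total minutes: 1×60 + 46 = 106
Day = 24×60 = 1440 minutes
Fraction = 106/1440 ≈ 0.0736
As a percentage: 106/1440 × 100 ≈ 7.36%

0.0736 (7.36%)


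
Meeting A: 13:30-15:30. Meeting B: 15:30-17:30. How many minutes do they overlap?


0 minutes

Meeting A: 810-930 (in minutes from midnight)
Meeting B: 930-1050
Overlap start = max(810, 930) = 930
Overlap end = min(930, 1050) = 930
Overlap = max(0, 930 - 930) = 0 min


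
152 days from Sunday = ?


Friday

Start: Sunday (index 6)
(6 + 152) mod 7
= 158 mod 7
= 4
Index 4 → Friday


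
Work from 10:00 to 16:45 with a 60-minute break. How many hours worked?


Total time = (16×60+45) - (10×60+0)
= 1005 - 600 = 405 min
Minus break: 405 - 60 = 345 min
= 5h 45m

5h 45m (345 minutes)


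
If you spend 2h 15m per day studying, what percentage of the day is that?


Time: 135 minutes
Day: 1440 minutes
Percentage = (135/1440) × 100 ≈ 9.4%

9.4%


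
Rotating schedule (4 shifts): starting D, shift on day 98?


Shift A

Shifts: A, B, C, D
Start: D (index 3)
Day 98: (3 + 98 - 1) mod 4
= 100 mod 4
= 0
Index 0 → shift A


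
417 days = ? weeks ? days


59 weeks 4 days

Weeks: 417 ÷ 7 = 59 remainder 4


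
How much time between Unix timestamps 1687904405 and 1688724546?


820141 seconds (227.8 hours / 9.49 days)

Difference = 1688724546 - 1687904405 = 820141 seconds
In hours: 820141 / 3600 ≈ 227.8
In days: 820141 / 86400 ≈ 9.49


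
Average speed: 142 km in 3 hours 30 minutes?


Distance: 142 km
Time: 3h 30m = 210 min = 210/60 = 7/2 hours
Speed = 142 ÷ (7/2) = 142 × 2 / 7 = 284/7 ≈ 40.6 km/h

40.6 km/h


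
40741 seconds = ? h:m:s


Hours: 40741 ÷ 3600 = 11 remainder 1141
Minutes: 1141 ÷ 60 = 19 remainder 1
Seconds: 1

11h 19m 1s


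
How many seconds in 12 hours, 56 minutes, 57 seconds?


Hours: 12 × 3600 = 43200
Minutes: 56 × 60 = 3360
Seconds: 57
Total = 43200 + 3360 + 57 = 46617

46617 seconds
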